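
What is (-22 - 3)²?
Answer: 625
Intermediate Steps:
(-22 - 3)² = (-25)² = 625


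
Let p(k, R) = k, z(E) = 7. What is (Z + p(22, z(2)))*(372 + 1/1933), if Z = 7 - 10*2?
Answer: 6471693/1933 ≈ 3348.0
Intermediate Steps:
Z = -13 (Z = 7 - 20 = -13)
(Z + p(22, z(2)))*(372 + 1/1933) = (-13 + 22)*(372 + 1/1933) = 9*(372 + 1/1933) = 9*(719077/1933) = 6471693/1933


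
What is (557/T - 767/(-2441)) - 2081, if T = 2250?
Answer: -11426286863/5492250 ≈ -2080.4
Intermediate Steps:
(557/T - 767/(-2441)) - 2081 = (557/2250 - 767/(-2441)) - 2081 = (557*(1/2250) - 767*(-1/2441)) - 2081 = (557/2250 + 767/2441) - 2081 = 3085387/5492250 - 2081 = -11426286863/5492250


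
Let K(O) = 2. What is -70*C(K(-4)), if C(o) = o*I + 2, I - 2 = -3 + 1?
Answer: -140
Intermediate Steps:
I = 0 (I = 2 + (-3 + 1) = 2 - 2 = 0)
C(o) = 2 (C(o) = o*0 + 2 = 0 + 2 = 2)
-70*C(K(-4)) = -70*2 = -140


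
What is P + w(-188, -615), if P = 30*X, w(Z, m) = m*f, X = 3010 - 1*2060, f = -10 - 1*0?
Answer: 34650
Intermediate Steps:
f = -10 (f = -10 + 0 = -10)
X = 950 (X = 3010 - 2060 = 950)
w(Z, m) = -10*m (w(Z, m) = m*(-10) = -10*m)
P = 28500 (P = 30*950 = 28500)
P + w(-188, -615) = 28500 - 10*(-615) = 28500 + 6150 = 34650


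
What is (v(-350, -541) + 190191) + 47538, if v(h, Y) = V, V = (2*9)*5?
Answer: 237819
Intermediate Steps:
V = 90 (V = 18*5 = 90)
v(h, Y) = 90
(v(-350, -541) + 190191) + 47538 = (90 + 190191) + 47538 = 190281 + 47538 = 237819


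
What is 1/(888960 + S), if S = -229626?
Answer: 1/659334 ≈ 1.5167e-6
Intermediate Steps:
1/(888960 + S) = 1/(888960 - 229626) = 1/659334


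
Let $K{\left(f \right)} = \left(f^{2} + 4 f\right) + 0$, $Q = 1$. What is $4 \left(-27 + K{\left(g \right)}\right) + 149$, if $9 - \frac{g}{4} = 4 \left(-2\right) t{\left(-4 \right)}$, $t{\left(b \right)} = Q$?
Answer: $19625$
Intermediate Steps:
$t{\left(b \right)} = 1$
$g = 68$ ($g = 36 - 4 \cdot 4 \left(-2\right) 1 = 36 - 4 \left(\left(-8\right) 1\right) = 36 - -32 = 36 + 32 = 68$)
$K{\left(f \right)} = f^{2} + 4 f$
$4 \left(-27 + K{\left(g \right)}\right) + 149 = 4 \left(-27 + 68 \left(4 + 68\right)\right) + 149 = 4 \left(-27 + 68 \cdot 72\right) + 149 = 4 \left(-27 + 4896\right) + 149 = 4 \cdot 4869 + 149 = 19476 + 149 = 19625$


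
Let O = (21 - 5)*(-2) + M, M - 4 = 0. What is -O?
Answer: 28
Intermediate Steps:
M = 4 (M = 4 + 0 = 4)
O = -28 (O = (21 - 5)*(-2) + 4 = 16*(-2) + 4 = -32 + 4 = -28)
-O = -1*(-28) = 28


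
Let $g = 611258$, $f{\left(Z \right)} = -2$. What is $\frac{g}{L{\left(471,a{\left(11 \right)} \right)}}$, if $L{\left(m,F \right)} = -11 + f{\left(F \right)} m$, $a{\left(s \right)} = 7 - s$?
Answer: $- \frac{611258}{953} \approx -641.4$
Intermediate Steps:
$L{\left(m,F \right)} = -11 - 2 m$
$\frac{g}{L{\left(471,a{\left(11 \right)} \right)}} = \frac{611258}{-11 - 942} = \frac{611258}{-953} = 611258 \left(- \frac{1}{953}\right) = - \frac{611258}{953}$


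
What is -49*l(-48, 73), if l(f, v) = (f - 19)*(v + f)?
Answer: 82075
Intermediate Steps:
l(f, v) = (-19 + f)*(f + v)
-49*l(-48, 73) = -49*((-48)² - 19*(-48) - 19*73 - 48*73) = -49*(2304 + 912 - 1387 - 3504) = -49*(-1675) = 82075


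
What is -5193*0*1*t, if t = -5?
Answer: 0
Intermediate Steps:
-5193*0*1*t = -5193*0*1*(-5) = -0*(-5) = -5193*0 = 0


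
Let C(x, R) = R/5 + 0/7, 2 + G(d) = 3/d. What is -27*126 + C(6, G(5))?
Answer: -85057/25 ≈ -3402.3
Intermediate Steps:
G(d) = -2 + 3/d
C(x, R) = R/5 (C(x, R) = R*(1/5) + 0*(1/7) = R/5 + 0 = R/5)
-27*126 + C(6, G(5)) = -27*126 + (-2 + 3/5)/5 = -3402 + (-2 + 3*(1/5))/5 = -3402 + (-2 + 3/5)/5 = -3402 + (1/5)*(-7/5) = -3402 - 7/25 = -85057/25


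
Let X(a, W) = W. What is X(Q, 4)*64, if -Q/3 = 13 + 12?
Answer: 256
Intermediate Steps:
Q = -75 (Q = -3*(13 + 12) = -3*25 = -75)
X(Q, 4)*64 = 4*64 = 256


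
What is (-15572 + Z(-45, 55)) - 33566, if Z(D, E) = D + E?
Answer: -49128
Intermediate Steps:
(-15572 + Z(-45, 55)) - 33566 = (-15572 + (-45 + 55)) - 33566 = (-15572 + 10) - 33566 = -15562 - 33566 = -49128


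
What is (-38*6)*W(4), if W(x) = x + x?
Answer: -1824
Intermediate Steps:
W(x) = 2*x
(-38*6)*W(4) = (-38*6)*(2*4) = -228*8 = -1824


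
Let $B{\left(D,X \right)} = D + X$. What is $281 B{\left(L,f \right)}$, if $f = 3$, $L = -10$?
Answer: $-1967$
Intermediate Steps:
$281 B{\left(L,f \right)} = 281 \left(-10 + 3\right) = 281 \left(-7\right) = -1967$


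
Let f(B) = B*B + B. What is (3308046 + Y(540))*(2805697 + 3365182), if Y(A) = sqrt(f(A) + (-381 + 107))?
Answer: 20413551592434 + 6170879*sqrt(291866) ≈ 2.0417e+13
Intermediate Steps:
f(B) = B + B**2 (f(B) = B**2 + B = B + B**2)
Y(A) = sqrt(-274 + A*(1 + A)) (Y(A) = sqrt(A*(1 + A) + (-381 + 107)) = sqrt(A*(1 + A) - 274) = sqrt(-274 + A*(1 + A)))
(3308046 + Y(540))*(2805697 + 3365182) = (3308046 + sqrt(-274 + 540*(1 + 540)))*(2805697 + 3365182) = (3308046 + sqrt(-274 + 540*541))*6170879 = (3308046 + sqrt(-274 + 292140))*6170879 = (3308046 + sqrt(291866))*6170879 = 20413551592434 + 6170879*sqrt(291866)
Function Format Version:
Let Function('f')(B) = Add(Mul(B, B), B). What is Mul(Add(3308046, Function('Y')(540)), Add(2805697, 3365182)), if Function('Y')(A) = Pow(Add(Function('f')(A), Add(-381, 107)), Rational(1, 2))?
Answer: Add(20413551592434, Mul(6170879, Pow(291866, Rational(1, 2)))) ≈ 2.0417e+13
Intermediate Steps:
Function('f')(B) = Add(B, Pow(B, 2)) (Function('f')(B) = Add(Pow(B, 2), B) = Add(B, Pow(B, 2)))
Function('Y')(A) = Pow(Add(-274, Mul(A, Add(1, A))), Rational(1, 2)) (Function('Y')(A) = Pow(Add(Mul(A, Add(1, A)), Add(-381, 107)), Rational(1, 2)) = Pow(Add(Mul(A, Add(1, A)), -274), Rational(1, 2)) = Pow(Add(-274, Mul(A, Add(1, A))), Rational(1, 2)))
Mul(Add(3308046, Function('Y')(540)), Add(2805697, 3365182)) = Mul(Add(3308046, Pow(Add(-274, Mul(540, Add(1, 540))), Rational(1, 2))), Add(2805697, 3365182)) = Mul(Add(3308046, Pow(Add(-274, Mul(540, 541)), Rational(1, 2))), 6170879) = Mul(Add(3308046, Pow(Add(-274, 292140), Rational(1, 2))), 6170879) = Mul(Add(3308046, Pow(291866, Rational(1, 2))), 6170879) = Add(20413551592434, Mul(6170879, Pow(291866, Rational(1, 2))))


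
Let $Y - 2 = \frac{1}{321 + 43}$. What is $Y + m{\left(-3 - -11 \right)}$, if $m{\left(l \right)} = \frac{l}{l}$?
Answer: $\frac{1093}{364} \approx 3.0027$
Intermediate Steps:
$m{\left(l \right)} = 1$
$Y = \frac{729}{364}$ ($Y = 2 + \frac{1}{321 + 43} = 2 + \frac{1}{364} = \frac{729}{364} \approx 2.0027$)
$Y + m{\left(-3 - -11 \right)} = \frac{729}{364} + 1 = \frac{1093}{364}$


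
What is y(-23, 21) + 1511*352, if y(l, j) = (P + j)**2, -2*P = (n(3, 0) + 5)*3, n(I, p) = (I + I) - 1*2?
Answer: 2127713/4 ≈ 5.3193e+5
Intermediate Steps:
n(I, p) = -2 + 2*I (n(I, p) = 2*I - 2 = -2 + 2*I)
P = -27/2 (P = -((-2 + 2*3) + 5)*3/2 = -((-2 + 6) + 5)*3/2 = -(4 + 5)*3/2 = -9*3/2 = -1/2*27 = -27/2 ≈ -13.500)
y(l, j) = (-27/2 + j)**2
y(-23, 21) + 1511*352 = (-27 + 2*21)**2/4 + 1511*352 = (-27 + 42)**2/4 + 531872 = (1/4)*15**2 + 531872 = (1/4)*225 + 531872 = 225/4 + 531872 = 2127713/4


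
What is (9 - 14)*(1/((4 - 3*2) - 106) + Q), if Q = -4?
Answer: 2165/108 ≈ 20.046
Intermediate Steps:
(9 - 14)*(1/((4 - 3*2) - 106) + Q) = (9 - 14)*(1/((4 - 3*2) - 106) - 4) = -5*(1/((4 - 6) - 106) - 4) = -5*(1/(-2 - 106) - 4) = -5*(1/(-108) - 4) = -5*(-1/108 - 4) = -5*(-433/108) = 2165/108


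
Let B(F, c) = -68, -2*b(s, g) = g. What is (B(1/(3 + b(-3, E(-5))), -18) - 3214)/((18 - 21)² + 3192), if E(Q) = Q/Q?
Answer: -1094/1067 ≈ -1.0253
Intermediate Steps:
E(Q) = 1
b(s, g) = -g/2
(B(1/(3 + b(-3, E(-5))), -18) - 3214)/((18 - 21)² + 3192) = (-68 - 3214)/((18 - 21)² + 3192) = -3282/((-3)² + 3192) = -3282/(9 + 3192) = -3282/3201 = -3282*1/3201 = -1094/1067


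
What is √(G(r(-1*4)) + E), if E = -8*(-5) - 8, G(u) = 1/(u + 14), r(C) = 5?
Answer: √11571/19 ≈ 5.6615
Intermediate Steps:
G(u) = 1/(14 + u)
E = 32 (E = 40 - 8 = 32)
√(G(r(-1*4)) + E) = √(1/(14 + 5) + 32) = √(1/19 + 32) = √(609/19) = √11571/19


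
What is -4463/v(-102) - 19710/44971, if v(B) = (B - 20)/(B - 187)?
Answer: -58006315217/5486462 ≈ -10573.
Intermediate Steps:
v(B) = (-20 + B)/(-187 + B)
-4463/v(-102) - 19710/44971 = -4463*(-187 - 102)/(-20 - 102) - 19710/44971 = -4463/(-122/(-289)) - 19710*1/44971 = -4463/((-1/289*(-122))) - 19710/44971 = -4463/122/289 - 19710/44971 = -4463*289/122 - 19710/44971 = -1289807/122 - 19710/44971 = -58006315217/5486462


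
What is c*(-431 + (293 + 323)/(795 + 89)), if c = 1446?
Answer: -137510262/221 ≈ -6.2222e+5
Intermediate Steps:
c*(-431 + (293 + 323)/(795 + 89)) = 1446*(-431 + (293 + 323)/(795 + 89)) = 1446*(-431 + 616/884) = 1446*(-431 + 616*(1/884)) = 1446*(-431 + 154/221) = 1446*(-95097/221) = -137510262/221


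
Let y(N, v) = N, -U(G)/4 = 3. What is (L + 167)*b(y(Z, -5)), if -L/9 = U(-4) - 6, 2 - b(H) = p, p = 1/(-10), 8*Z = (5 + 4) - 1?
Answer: 6909/10 ≈ 690.90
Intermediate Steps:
U(G) = -12 (U(G) = -4*3 = -12)
Z = 1 (Z = ((5 + 4) - 1)/8 = (9 - 1)/8 = (⅛)*8 = 1)
p = -⅒ ≈ -0.10000
b(H) = 21/10 (b(H) = 2 - 1*(-⅒) = 2 + ⅒ = 21/10)
L = 162 (L = -9*(-12 - 6) = -9*(-18) = 162)
(L + 167)*b(y(Z, -5)) = (162 + 167)*(21/10) = 329*(21/10) = 6909/10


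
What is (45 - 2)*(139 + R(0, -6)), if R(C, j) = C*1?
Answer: 5977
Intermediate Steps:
R(C, j) = C
(45 - 2)*(139 + R(0, -6)) = (45 - 2)*(139 + 0) = 43*139 = 5977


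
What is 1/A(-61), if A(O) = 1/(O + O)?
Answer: -122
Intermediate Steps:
A(O) = 1/(2*O)
1/A(-61) = 1/((1/2)/(-61)) = 1/((1/2)*(-1/61)) = 1/(-1/122) = -122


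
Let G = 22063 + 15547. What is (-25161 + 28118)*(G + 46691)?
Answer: 249278057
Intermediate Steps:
G = 37610
(-25161 + 28118)*(G + 46691) = (-25161 + 28118)*(37610 + 46691) = 2957*84301 = 249278057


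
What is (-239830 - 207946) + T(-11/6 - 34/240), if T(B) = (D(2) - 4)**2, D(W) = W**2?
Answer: -447776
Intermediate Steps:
T(B) = 0 (T(B) = (2**2 - 4)**2 = (4 - 4)**2 = 0**2 = 0)
(-239830 - 207946) + T(-11/6 - 34/240) = (-239830 - 207946) + 0 = -447776 + 0 = -447776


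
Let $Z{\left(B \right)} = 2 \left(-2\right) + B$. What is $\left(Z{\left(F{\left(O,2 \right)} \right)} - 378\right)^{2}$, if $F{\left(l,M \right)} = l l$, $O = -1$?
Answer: $145161$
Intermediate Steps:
$F{\left(l,M \right)} = l^{2}$
$Z{\left(B \right)} = -4 + B$
$\left(Z{\left(F{\left(O,2 \right)} \right)} - 378\right)^{2} = \left(\left(-4 + \left(-1\right)^{2}\right) - 378\right)^{2} = \left(\left(-4 + 1\right) - 378\right)^{2} = \left(-3 - 378\right)^{2} = \left(-381\right)^{2} = 145161$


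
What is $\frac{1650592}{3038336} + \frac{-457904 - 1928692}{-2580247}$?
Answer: $\frac{359694237515}{244989292156} \approx 1.4682$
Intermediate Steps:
$\frac{1650592}{3038336} + \frac{-457904 - 1928692}{-2580247} = 1650592 \cdot \frac{1}{3038336} + \left(-457904 - 1928692\right) \left(- \frac{1}{2580247}\right) = \frac{51581}{94948} - - \frac{2386596}{2580247} = \frac{51581}{94948} + \frac{2386596}{2580247} = \frac{359694237515}{244989292156}$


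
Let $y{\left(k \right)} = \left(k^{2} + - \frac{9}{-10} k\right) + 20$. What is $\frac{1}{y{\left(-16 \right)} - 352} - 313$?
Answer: $- \frac{141481}{452} \approx -313.01$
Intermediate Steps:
$y{\left(k \right)} = 20 + k^{2} + \frac{9 k}{10}$ ($y{\left(k \right)} = \left(k^{2} + \left(-9\right) \left(- \frac{1}{10}\right) k\right) + 20 = \left(k^{2} + \frac{9 k}{10}\right) + 20 = 20 + k^{2} + \frac{9 k}{10}$)
$\frac{1}{y{\left(-16 \right)} - 352} - 313 = \frac{1}{\left(20 + \left(-16\right)^{2} + \frac{9}{10} \left(-16\right)\right) - 352} - 313 = \frac{1}{\left(20 + 256 - \frac{72}{5}\right) - 352} - 313 = \frac{1}{\frac{1308}{5} - 352} - 313 = \frac{1}{- \frac{452}{5}} - 313 = - \frac{5}{452} - 313 = - \frac{141481}{452}$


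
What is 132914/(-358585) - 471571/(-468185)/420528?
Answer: -5233718144721697/14119994493784560 ≈ -0.37066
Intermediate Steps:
132914/(-358585) - 471571/(-468185)/420528 = 132914*(-1/358585) - 471571*(-1/468185)*(1/420528) = -132914/358585 + (471571/468185)*(1/420528) = -132914/358585 + 471571/196884901680 = -5233718144721697/14119994493784560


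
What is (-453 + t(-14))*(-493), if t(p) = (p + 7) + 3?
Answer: 225301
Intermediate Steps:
t(p) = 10 + p (t(p) = (7 + p) + 3 = 10 + p)
(-453 + t(-14))*(-493) = (-453 + (10 - 14))*(-493) = (-453 - 4)*(-493) = -457*(-493) = 225301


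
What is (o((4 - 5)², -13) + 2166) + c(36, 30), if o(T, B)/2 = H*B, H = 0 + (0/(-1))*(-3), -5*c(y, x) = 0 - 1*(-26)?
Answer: 10804/5 ≈ 2160.8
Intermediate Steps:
c(y, x) = -26/5 (c(y, x) = -(0 - 1*(-26))/5 = -(0 + 26)/5 = -⅕*26 = -26/5)
H = 0 (H = 0 + (0*(-1))*(-3) = 0 + 0*(-3) = 0 + 0 = 0)
o(T, B) = 0 (o(T, B) = 2*(0*B) = 2*0 = 0)
(o((4 - 5)², -13) + 2166) + c(36, 30) = (0 + 2166) - 26/5 = 2166 - 26/5 = 10804/5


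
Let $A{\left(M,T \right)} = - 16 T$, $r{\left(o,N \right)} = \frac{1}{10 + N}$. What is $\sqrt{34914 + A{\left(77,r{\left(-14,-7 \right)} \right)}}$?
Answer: $\frac{\sqrt{314178}}{3} \approx 186.84$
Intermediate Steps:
$\sqrt{34914 + A{\left(77,r{\left(-14,-7 \right)} \right)}} = \sqrt{34914 - \frac{16}{10 - 7}} = \sqrt{34914 - \frac{16}{3}} = \sqrt{\frac{104726}{3}} = \frac{\sqrt{314178}}{3}$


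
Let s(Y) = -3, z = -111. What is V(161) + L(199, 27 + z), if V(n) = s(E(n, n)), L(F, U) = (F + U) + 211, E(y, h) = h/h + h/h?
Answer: 323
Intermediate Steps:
E(y, h) = 2 (E(y, h) = 1 + 1 = 2)
L(F, U) = 211 + F + U
V(n) = -3
V(161) + L(199, 27 + z) = -3 + (211 + 199 + (27 - 111)) = -3 + (211 + 199 - 84) = -3 + 326 = 323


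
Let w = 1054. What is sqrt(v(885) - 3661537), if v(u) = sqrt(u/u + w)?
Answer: sqrt(-3661537 + sqrt(1055)) ≈ 1913.5*I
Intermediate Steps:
v(u) = sqrt(1055) (v(u) = sqrt(u/u + 1054) = sqrt(1 + 1054) = sqrt(1055))
sqrt(v(885) - 3661537) = sqrt(sqrt(1055) - 3661537) = sqrt(-3661537 + sqrt(1055))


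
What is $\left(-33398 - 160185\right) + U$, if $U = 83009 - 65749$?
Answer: $-176323$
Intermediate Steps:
$U = 17260$
$\left(-33398 - 160185\right) + U = \left(-33398 - 160185\right) + 17260 = -193583 + 17260 = -176323$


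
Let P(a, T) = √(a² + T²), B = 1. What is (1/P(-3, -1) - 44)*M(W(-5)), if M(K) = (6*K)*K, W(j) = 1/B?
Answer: -264 + 3*√10/5 ≈ -262.10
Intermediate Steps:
W(j) = 1 (W(j) = 1/1 = 1)
M(K) = 6*K²
P(a, T) = √(T² + a²)
(1/P(-3, -1) - 44)*M(W(-5)) = (1/(√((-1)² + (-3)²)) - 44)*(6*1²) = (1/(√(1 + 9)) - 44)*(6*1) = (1/(√10) - 44)*6 = (√10/10 - 44)*6 = (-44 + √10/10)*6 = -264 + 3*√10/5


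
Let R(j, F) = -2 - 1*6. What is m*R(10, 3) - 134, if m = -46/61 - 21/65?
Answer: -497142/3965 ≈ -125.38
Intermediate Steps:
R(j, F) = -8 (R(j, F) = -2 - 6 = -8)
m = -4271/3965 (m = -46*1/61 - 21*1/65 = -46/61 - 21/65 = -4271/3965 ≈ -1.0772)
m*R(10, 3) - 134 = -4271/3965*(-8) - 134 = 34168/3965 - 134 = -497142/3965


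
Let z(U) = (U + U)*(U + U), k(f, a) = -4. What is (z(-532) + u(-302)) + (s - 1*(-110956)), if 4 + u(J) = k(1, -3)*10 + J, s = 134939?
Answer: 1377645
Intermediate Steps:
z(U) = 4*U² (z(U) = (2*U)*(2*U) = 4*U²)
u(J) = -44 + J (u(J) = -4 + (-4*10 + J) = -4 + (-40 + J) = -44 + J)
(z(-532) + u(-302)) + (s - 1*(-110956)) = (4*(-532)² + (-44 - 302)) + (134939 - 1*(-110956)) = (4*283024 - 346) + (134939 + 110956) = (1132096 - 346) + 245895 = 1131750 + 245895 = 1377645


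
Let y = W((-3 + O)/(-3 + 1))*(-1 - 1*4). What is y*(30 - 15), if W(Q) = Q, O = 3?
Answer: 0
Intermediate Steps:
y = 0 (y = ((-3 + 3)/(-3 + 1))*(-1 - 1*4) = (0/(-2))*(-1 - 4) = (0*(-1/2))*(-5) = 0*(-5) = 0)
y*(30 - 15) = 0*(30 - 15) = 0*15 = 0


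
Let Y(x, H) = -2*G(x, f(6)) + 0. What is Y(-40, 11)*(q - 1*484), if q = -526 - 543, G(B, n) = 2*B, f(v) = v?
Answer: -248480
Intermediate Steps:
q = -1069
Y(x, H) = -4*x (Y(x, H) = -4*x + 0 = -4*x)
Y(-40, 11)*(q - 1*484) = (-4*(-40))*(-1069 - 1*484) = 160*(-1069 - 484) = 160*(-1553) = -248480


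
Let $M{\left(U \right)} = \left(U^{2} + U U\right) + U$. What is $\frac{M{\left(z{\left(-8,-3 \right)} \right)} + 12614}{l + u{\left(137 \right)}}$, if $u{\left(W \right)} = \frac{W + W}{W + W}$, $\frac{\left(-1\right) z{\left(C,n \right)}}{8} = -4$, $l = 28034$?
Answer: $\frac{4898}{9345} \approx 0.52413$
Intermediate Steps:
$z{\left(C,n \right)} = 32$ ($z{\left(C,n \right)} = \left(-8\right) \left(-4\right) = 32$)
$u{\left(W \right)} = 1$ ($u{\left(W \right)} = \frac{2 W}{2 W} = 2 W \frac{1}{2 W} = 1$)
$M{\left(U \right)} = U + 2 U^{2}$ ($M{\left(U \right)} = \left(U^{2} + U^{2}\right) + U = 2 U^{2} + U = U + 2 U^{2}$)
$\frac{M{\left(z{\left(-8,-3 \right)} \right)} + 12614}{l + u{\left(137 \right)}} = \frac{32 \left(1 + 2 \cdot 32\right) + 12614}{28034 + 1} = \frac{32 \left(1 + 64\right) + 12614}{28035} = \left(32 \cdot 65 + 12614\right) \frac{1}{28035} = \left(2080 + 12614\right) \frac{1}{28035} = 14694 \cdot \frac{1}{28035} = \frac{4898}{9345}$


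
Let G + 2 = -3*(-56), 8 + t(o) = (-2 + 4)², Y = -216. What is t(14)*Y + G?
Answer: 1030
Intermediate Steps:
t(o) = -4 (t(o) = -8 + (-2 + 4)² = -8 + 2² = -8 + 4 = -4)
G = 166 (G = -2 - 3*(-56) = -2 + 168 = 166)
t(14)*Y + G = -4*(-216) + 166 = 864 + 166 = 1030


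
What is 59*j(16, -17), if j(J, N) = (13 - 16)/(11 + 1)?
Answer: -59/4 ≈ -14.750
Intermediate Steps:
j(J, N) = -¼ (j(J, N) = -3/12 = -3*1/12 = -¼)
59*j(16, -17) = 59*(-¼) = -59/4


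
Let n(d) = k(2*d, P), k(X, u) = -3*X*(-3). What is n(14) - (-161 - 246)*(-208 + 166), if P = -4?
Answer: -16842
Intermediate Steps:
k(X, u) = 9*X
n(d) = 18*d (n(d) = 9*(2*d) = 18*d)
n(14) - (-161 - 246)*(-208 + 166) = 18*14 - (-161 - 246)*(-208 + 166) = 252 - (-407)*(-42) = 252 - 1*17094 = 252 - 17094 = -16842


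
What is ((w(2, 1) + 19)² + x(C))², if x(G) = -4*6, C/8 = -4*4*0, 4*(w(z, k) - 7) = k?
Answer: 113230881/256 ≈ 4.4231e+5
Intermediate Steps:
w(z, k) = 7 + k/4
C = 0 (C = 8*(-4*4*0) = 8*(-16*0) = 8*0 = 0)
x(G) = -24
((w(2, 1) + 19)² + x(C))² = (((7 + (¼)*1) + 19)² - 24)² = (((7 + ¼) + 19)² - 24)² = ((29/4 + 19)² - 24)² = ((105/4)² - 24)² = (11025/16 - 24)² = (10641/16)² = 113230881/256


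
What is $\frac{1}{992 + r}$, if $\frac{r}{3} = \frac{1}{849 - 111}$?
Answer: $\frac{246}{244033} \approx 0.0010081$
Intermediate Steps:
$r = \frac{1}{246}$ ($r = \frac{3}{849 - 111} = \frac{3}{738} = 3 \cdot \frac{1}{738} = \frac{1}{246} \approx 0.004065$)
$\frac{1}{992 + r} = \frac{1}{992 + \frac{1}{246}} = \frac{1}{\frac{244033}{246}} = \frac{246}{244033}$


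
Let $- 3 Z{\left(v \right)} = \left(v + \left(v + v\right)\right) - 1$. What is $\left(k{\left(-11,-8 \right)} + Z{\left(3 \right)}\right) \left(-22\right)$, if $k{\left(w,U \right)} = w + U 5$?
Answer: $\frac{3542}{3} \approx 1180.7$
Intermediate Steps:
$k{\left(w,U \right)} = w + 5 U$
$Z{\left(v \right)} = \frac{1}{3} - v$ ($Z{\left(v \right)} = - \frac{\left(v + \left(v + v\right)\right) - 1}{3} = - \frac{\left(v + 2 v\right) - 1}{3} = - \frac{3 v - 1}{3} = - \frac{-1 + 3 v}{3} = \frac{1}{3} - v$)
$\left(k{\left(-11,-8 \right)} + Z{\left(3 \right)}\right) \left(-22\right) = \left(\left(-11 + 5 \left(-8\right)\right) + \left(\frac{1}{3} - 3\right)\right) \left(-22\right) = \left(\left(-11 - 40\right) + \left(\frac{1}{3} - 3\right)\right) \left(-22\right) = \left(-51 - \frac{8}{3}\right) \left(-22\right) = \left(- \frac{161}{3}\right) \left(-22\right) = \frac{3542}{3}$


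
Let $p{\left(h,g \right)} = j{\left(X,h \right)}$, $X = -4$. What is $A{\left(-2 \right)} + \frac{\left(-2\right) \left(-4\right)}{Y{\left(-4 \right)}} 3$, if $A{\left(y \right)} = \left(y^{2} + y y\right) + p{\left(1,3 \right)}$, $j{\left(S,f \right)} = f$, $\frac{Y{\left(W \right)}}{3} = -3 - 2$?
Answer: $\frac{37}{5} \approx 7.4$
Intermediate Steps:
$Y{\left(W \right)} = -15$ ($Y{\left(W \right)} = 3 \left(-3 - 2\right) = 3 \left(-5\right) = -15$)
$p{\left(h,g \right)} = h$
$A{\left(y \right)} = 1 + 2 y^{2}$ ($A{\left(y \right)} = \left(y^{2} + y y\right) + 1 = \left(y^{2} + y^{2}\right) + 1 = 2 y^{2} + 1 = 1 + 2 y^{2}$)
$A{\left(-2 \right)} + \frac{\left(-2\right) \left(-4\right)}{Y{\left(-4 \right)}} 3 = \left(1 + 2 \left(-2\right)^{2}\right) + \frac{\left(-2\right) \left(-4\right)}{-15} \cdot 3 = \left(1 + 2 \cdot 4\right) + 8 \left(- \frac{1}{15}\right) 3 = \left(1 + 8\right) - \frac{8}{5} = 9 - \frac{8}{5} = \frac{37}{5}$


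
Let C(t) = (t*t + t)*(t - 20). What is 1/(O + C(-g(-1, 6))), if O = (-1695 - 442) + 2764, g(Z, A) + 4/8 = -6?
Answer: -8/249 ≈ -0.032129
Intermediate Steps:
g(Z, A) = -13/2 (g(Z, A) = -1/2 - 6 = -13/2)
C(t) = (-20 + t)*(t + t**2) (C(t) = (t**2 + t)*(-20 + t) = (t + t**2)*(-20 + t) = (-20 + t)*(t + t**2))
O = 627 (O = -2137 + 2764 = 627)
1/(O + C(-g(-1, 6))) = 1/(627 + (-1*(-13/2))*(-20 + (-1*(-13/2))**2 - (-19)*(-13)/2)) = 1/(627 + 13*(-20 + (13/2)**2 - 19*13/2)/2) = 1/(627 + 13*(-20 + 169/4 - 247/2)/2) = 1/(627 + (13/2)*(-405/4)) = 1/(627 - 5265/8) = 1/(-249/8) = -8/249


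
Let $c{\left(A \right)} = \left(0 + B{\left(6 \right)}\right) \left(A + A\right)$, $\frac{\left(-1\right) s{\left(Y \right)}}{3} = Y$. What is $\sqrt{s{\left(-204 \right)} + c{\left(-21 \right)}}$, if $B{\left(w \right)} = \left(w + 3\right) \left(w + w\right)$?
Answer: $6 i \sqrt{109} \approx 62.642 i$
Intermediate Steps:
$B{\left(w \right)} = 2 w \left(3 + w\right)$ ($B{\left(w \right)} = \left(3 + w\right) 2 w = 2 w \left(3 + w\right)$)
$s{\left(Y \right)} = - 3 Y$
$c{\left(A \right)} = 216 A$ ($c{\left(A \right)} = \left(0 + 2 \cdot 6 \left(3 + 6\right)\right) \left(A + A\right) = \left(0 + 2 \cdot 6 \cdot 9\right) 2 A = \left(0 + 108\right) 2 A = 108 \cdot 2 A = 216 A$)
$\sqrt{s{\left(-204 \right)} + c{\left(-21 \right)}} = \sqrt{\left(-3\right) \left(-204\right) + 216 \left(-21\right)} = \sqrt{612 - 4536} = \sqrt{-3924} = 6 i \sqrt{109}$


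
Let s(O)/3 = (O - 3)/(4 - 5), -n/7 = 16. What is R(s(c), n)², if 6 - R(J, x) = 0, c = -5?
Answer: 36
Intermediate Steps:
n = -112 (n = -7*16 = -112)
s(O) = 9 - 3*O (s(O) = 3*((O - 3)/(4 - 5)) = 3*((-3 + O)/(-1)) = 3*((-3 + O)*(-1)) = 3*(3 - O) = 9 - 3*O)
R(J, x) = 6 (R(J, x) = 6 - 1*0 = 6 + 0 = 6)
R(s(c), n)² = 6² = 36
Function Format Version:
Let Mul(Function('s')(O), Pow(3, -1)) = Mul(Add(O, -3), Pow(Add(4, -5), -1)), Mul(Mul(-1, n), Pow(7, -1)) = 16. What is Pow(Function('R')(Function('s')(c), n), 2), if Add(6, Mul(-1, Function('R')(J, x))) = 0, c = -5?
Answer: 36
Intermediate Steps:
n = -112 (n = Mul(-7, 16) = -112)
Function('s')(O) = Add(9, Mul(-3, O)) (Function('s')(O) = Mul(3, Mul(Add(O, -3), Pow(Add(4, -5), -1))) = Mul(3, Mul(Add(-3, O), Pow(-1, -1))) = Mul(3, Mul(Add(-3, O), -1)) = Mul(3, Add(3, Mul(-1, O))) = Add(9, Mul(-3, O)))
Function('R')(J, x) = 6 (Function('R')(J, x) = Add(6, Mul(-1, 0)) = Add(6, 0) = 6)
Pow(Function('R')(Function('s')(c), n), 2) = Pow(6, 2) = 36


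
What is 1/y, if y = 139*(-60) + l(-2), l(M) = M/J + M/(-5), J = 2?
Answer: -5/41703 ≈ -0.00011990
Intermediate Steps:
l(M) = 3*M/10 (l(M) = M/2 + M/(-5) = M*(½) + M*(-⅕) = M/2 - M/5 = 3*M/10)
y = -41703/5 (y = 139*(-60) + (3/10)*(-2) = -8340 - ⅗ = -41703/5 ≈ -8340.6)
1/y = 1/(-41703/5) = -5/41703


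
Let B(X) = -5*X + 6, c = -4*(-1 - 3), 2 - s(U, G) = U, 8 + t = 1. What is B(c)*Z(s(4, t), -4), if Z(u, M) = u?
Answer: 148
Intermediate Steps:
t = -7 (t = -8 + 1 = -7)
s(U, G) = 2 - U
c = 16 (c = -4*(-4) = 16)
B(X) = 6 - 5*X
B(c)*Z(s(4, t), -4) = (6 - 5*16)*(2 - 1*4) = (6 - 80)*(2 - 4) = -74*(-2) = 148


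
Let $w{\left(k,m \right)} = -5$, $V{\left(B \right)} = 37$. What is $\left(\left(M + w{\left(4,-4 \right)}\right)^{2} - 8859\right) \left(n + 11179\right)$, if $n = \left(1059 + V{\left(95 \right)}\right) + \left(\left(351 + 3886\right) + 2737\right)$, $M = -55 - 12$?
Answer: $-70740075$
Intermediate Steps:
$M = -67$
$n = 8070$ ($n = \left(1059 + 37\right) + \left(\left(351 + 3886\right) + 2737\right) = 1096 + \left(4237 + 2737\right) = 1096 + 6974 = 8070$)
$\left(\left(M + w{\left(4,-4 \right)}\right)^{2} - 8859\right) \left(n + 11179\right) = \left(\left(-67 - 5\right)^{2} - 8859\right) \left(8070 + 11179\right) = \left(\left(-72\right)^{2} - 8859\right) 19249 = \left(5184 - 8859\right) 19249 = \left(-3675\right) 19249 = -70740075$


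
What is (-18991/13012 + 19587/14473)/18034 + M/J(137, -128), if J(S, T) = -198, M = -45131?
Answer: 76637200477664251/336224902759416 ≈ 227.93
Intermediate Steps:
(-18991/13012 + 19587/14473)/18034 + M/J(137, -128) = (-18991/13012 + 19587/14473)/18034 - 45131/(-198) = (-18991*1/13012 + 19587*(1/14473))*(1/18034) - 45131*(-1/198) = (-18991/13012 + 19587/14473)*(1/18034) + 45131/198 = -19990699/188322676*1/18034 + 45131/198 = -19990699/3396211138984 + 45131/198 = 76637200477664251/336224902759416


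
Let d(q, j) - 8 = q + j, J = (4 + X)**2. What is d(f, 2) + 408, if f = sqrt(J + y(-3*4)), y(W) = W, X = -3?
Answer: 418 + I*sqrt(11) ≈ 418.0 + 3.3166*I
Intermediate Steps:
J = 1 (J = (4 - 3)**2 = 1**2 = 1)
f = I*sqrt(11) (f = sqrt(1 - 3*4) = sqrt(1 - 12) = sqrt(-11) = I*sqrt(11) ≈ 3.3166*I)
d(q, j) = 8 + j + q (d(q, j) = 8 + (q + j) = 8 + (j + q) = 8 + j + q)
d(f, 2) + 408 = (8 + 2 + I*sqrt(11)) + 408 = (10 + I*sqrt(11)) + 408 = 418 + I*sqrt(11)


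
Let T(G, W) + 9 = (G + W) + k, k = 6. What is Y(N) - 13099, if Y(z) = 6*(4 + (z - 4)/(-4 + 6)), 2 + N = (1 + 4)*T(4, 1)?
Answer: -13063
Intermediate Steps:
T(G, W) = -3 + G + W (T(G, W) = -9 + ((G + W) + 6) = -9 + (6 + G + W) = -3 + G + W)
N = 8 (N = -2 + (1 + 4)*(-3 + 4 + 1) = -2 + 5*2 = -2 + 10 = 8)
Y(z) = 12 + 3*z (Y(z) = 6*(4 + (-4 + z)/2) = 6*(4 + (-4 + z)*(½)) = 6*(4 + (-2 + z/2)) = 6*(2 + z/2) = 12 + 3*z)
Y(N) - 13099 = (12 + 3*8) - 13099 = (12 + 24) - 13099 = 36 - 13099 = -13063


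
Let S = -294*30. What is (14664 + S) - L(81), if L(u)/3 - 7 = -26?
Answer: 5901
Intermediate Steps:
L(u) = -57 (L(u) = 21 + 3*(-26) = 21 - 78 = -57)
S = -8820 (S = -1*8820 = -8820)
(14664 + S) - L(81) = (14664 - 8820) - 1*(-57) = 5844 + 57 = 5901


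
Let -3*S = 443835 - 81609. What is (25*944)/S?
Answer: -11800/60371 ≈ -0.19546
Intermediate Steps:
S = -120742 (S = -(443835 - 81609)/3 = -1/3*362226 = -120742)
(25*944)/S = (25*944)/(-120742) = 23600*(-1/120742) = -11800/60371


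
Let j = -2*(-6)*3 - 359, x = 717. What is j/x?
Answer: -323/717 ≈ -0.45049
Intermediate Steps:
j = -323 (j = 12*3 - 359 = 36 - 359 = -323)
j/x = -323/717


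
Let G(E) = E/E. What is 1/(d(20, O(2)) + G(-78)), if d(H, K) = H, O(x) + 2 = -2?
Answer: 1/21 ≈ 0.047619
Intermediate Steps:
O(x) = -4 (O(x) = -2 - 2 = -4)
G(E) = 1
1/(d(20, O(2)) + G(-78)) = 1/(20 + 1) = 1/21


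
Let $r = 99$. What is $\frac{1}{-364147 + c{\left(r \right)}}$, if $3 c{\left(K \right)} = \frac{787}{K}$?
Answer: $- \frac{297}{108150872} \approx -2.7462 \cdot 10^{-6}$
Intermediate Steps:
$c{\left(K \right)} = \frac{787}{3 K}$ ($c{\left(K \right)} = \frac{787 \frac{1}{K}}{3} = \frac{787}{3 K}$)
$\frac{1}{-364147 + c{\left(r \right)}} = \frac{1}{-364147 + \frac{787}{3 \cdot 99}} = \frac{1}{-364147 + \frac{787}{3} \cdot \frac{1}{99}} = \frac{1}{-364147 + \frac{787}{297}} = \frac{1}{- \frac{108150872}{297}} = - \frac{297}{108150872}$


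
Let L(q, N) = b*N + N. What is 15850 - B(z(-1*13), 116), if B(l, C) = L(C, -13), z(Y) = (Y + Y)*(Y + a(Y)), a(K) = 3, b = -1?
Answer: 15850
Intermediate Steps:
L(q, N) = 0 (L(q, N) = -N + N = 0)
z(Y) = 2*Y*(3 + Y) (z(Y) = (Y + Y)*(Y + 3) = (2*Y)*(3 + Y) = 2*Y*(3 + Y))
B(l, C) = 0
15850 - B(z(-1*13), 116) = 15850 - 1*0 = 15850 + 0 = 15850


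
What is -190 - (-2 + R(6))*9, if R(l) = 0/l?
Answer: -172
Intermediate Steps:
R(l) = 0
-190 - (-2 + R(6))*9 = -190 - (-2 + 0)*9 = -190 - (-2)*9 = -190 - 1*(-18) = -190 + 18 = -172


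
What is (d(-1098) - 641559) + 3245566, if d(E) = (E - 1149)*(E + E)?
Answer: 7538419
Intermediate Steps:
d(E) = 2*E*(-1149 + E) (d(E) = (-1149 + E)*(2*E) = 2*E*(-1149 + E))
(d(-1098) - 641559) + 3245566 = (2*(-1098)*(-1149 - 1098) - 641559) + 3245566 = (2*(-1098)*(-2247) - 641559) + 3245566 = (4934412 - 641559) + 3245566 = 4292853 + 3245566 = 7538419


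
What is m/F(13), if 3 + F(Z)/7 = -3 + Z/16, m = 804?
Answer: -12864/581 ≈ -22.141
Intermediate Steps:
F(Z) = -42 + 7*Z/16 (F(Z) = -21 + 7*(-3 + Z/16) = -21 + (-21 + 7*Z/16) = -42 + 7*Z/16)
m/F(13) = 804/(-42 + (7/16)*13) = 804/(-42 + 91/16) = 804/(-581/16) = 804*(-16/581) = -12864/581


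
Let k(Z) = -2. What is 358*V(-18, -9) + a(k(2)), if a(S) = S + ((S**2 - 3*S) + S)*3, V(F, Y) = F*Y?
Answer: 58018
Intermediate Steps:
a(S) = -5*S + 3*S**2 (a(S) = S + (S**2 - 2*S)*3 = S + (-6*S + 3*S**2) = -5*S + 3*S**2)
358*V(-18, -9) + a(k(2)) = 358*(-18*(-9)) - 2*(-5 + 3*(-2)) = 358*162 - 2*(-5 - 6) = 57996 - 2*(-11) = 57996 + 22 = 58018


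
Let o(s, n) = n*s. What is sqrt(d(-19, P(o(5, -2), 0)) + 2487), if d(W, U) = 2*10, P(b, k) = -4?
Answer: sqrt(2507) ≈ 50.070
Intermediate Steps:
d(W, U) = 20
sqrt(d(-19, P(o(5, -2), 0)) + 2487) = sqrt(20 + 2487) = sqrt(2507)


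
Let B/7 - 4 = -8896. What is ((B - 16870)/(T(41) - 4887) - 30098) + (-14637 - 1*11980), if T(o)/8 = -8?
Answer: -280716851/4951 ≈ -56699.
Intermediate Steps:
T(o) = -64 (T(o) = 8*(-8) = -64)
B = -62244 (B = 28 + 7*(-8896) = 28 - 62272 = -62244)
((B - 16870)/(T(41) - 4887) - 30098) + (-14637 - 1*11980) = ((-62244 - 16870)/(-64 - 4887) - 30098) + (-14637 - 1*11980) = (-79114/(-4951) - 30098) + (-14637 - 11980) = (-79114*(-1/4951) - 30098) - 26617 = (79114/4951 - 30098) - 26617 = -148936084/4951 - 26617 = -280716851/4951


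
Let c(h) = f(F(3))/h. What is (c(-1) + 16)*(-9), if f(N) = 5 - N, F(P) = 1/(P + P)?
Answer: -201/2 ≈ -100.50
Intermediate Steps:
F(P) = 1/(2*P)
c(h) = 29/(6*h) (c(h) = (5 - 1/(2*3))/h = (5 - 1*⅙)/h = (5 - ⅙)/h = 29/(6*h))
(c(-1) + 16)*(-9) = ((29/6)/(-1) + 16)*(-9) = ((29/6)*(-1) + 16)*(-9) = (-29/6 + 16)*(-9) = (67/6)*(-9) = -201/2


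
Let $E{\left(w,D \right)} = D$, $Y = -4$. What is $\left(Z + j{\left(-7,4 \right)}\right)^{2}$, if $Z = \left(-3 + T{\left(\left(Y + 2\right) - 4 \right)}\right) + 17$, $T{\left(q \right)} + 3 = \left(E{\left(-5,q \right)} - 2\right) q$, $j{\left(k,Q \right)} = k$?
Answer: $2704$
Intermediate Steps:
$T{\left(q \right)} = -3 + q \left(-2 + q\right)$ ($T{\left(q \right)} = -3 + \left(q - 2\right) q = -3 + \left(-2 + q\right) q = -3 + q \left(-2 + q\right)$)
$Z = 59$ ($Z = \left(-3 - \left(3 - \left(\left(-4 + 2\right) - 4\right)^{2} + 2 \left(\left(-4 + 2\right) - 4\right)\right)\right) + 17 = \left(-3 - \left(3 - \left(-2 - 4\right)^{2} + 2 \left(-2 - 4\right)\right)\right) + 17 = \left(-3 - \left(-9 - 36\right)\right) + 17 = \left(-3 + \left(-3 + 36 + 12\right)\right) + 17 = \left(-3 + 45\right) + 17 = 42 + 17 = 59$)
$\left(Z + j{\left(-7,4 \right)}\right)^{2} = \left(59 - 7\right)^{2} = 52^{2} = 2704$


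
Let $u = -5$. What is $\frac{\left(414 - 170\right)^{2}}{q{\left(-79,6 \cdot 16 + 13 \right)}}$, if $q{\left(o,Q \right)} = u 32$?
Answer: $- \frac{3721}{10} \approx -372.1$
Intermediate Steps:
$q{\left(o,Q \right)} = -160$ ($q{\left(o,Q \right)} = \left(-5\right) 32 = -160$)
$\frac{\left(414 - 170\right)^{2}}{q{\left(-79,6 \cdot 16 + 13 \right)}} = \frac{\left(414 - 170\right)^{2}}{-160} = 244^{2} \left(- \frac{1}{160}\right) = 59536 \left(- \frac{1}{160}\right) = - \frac{3721}{10}$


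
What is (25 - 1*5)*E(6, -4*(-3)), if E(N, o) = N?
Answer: 120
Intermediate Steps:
(25 - 1*5)*E(6, -4*(-3)) = (25 - 1*5)*6 = (25 - 5)*6 = 20*6 = 120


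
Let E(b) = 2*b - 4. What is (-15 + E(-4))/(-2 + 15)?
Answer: -27/13 ≈ -2.0769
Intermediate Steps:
E(b) = -4 + 2*b
(-15 + E(-4))/(-2 + 15) = (-15 + (-4 + 2*(-4)))/(-2 + 15) = (-15 + (-4 - 8))/13 = (-15 - 12)/13 = (1/13)*(-27) = -27/13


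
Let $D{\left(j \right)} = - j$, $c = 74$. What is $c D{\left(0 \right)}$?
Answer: $0$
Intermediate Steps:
$c D{\left(0 \right)} = 74 \left(\left(-1\right) 0\right) = 74 \cdot 0 = 0$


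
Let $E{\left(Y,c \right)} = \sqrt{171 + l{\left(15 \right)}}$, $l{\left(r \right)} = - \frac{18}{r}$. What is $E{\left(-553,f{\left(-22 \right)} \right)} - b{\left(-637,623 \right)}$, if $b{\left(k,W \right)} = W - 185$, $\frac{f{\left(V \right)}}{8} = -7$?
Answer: $-438 + \frac{\sqrt{4245}}{5} \approx -424.97$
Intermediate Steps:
$f{\left(V \right)} = -56$ ($f{\left(V \right)} = 8 \left(-7\right) = -56$)
$b{\left(k,W \right)} = -185 + W$
$E{\left(Y,c \right)} = \frac{\sqrt{4245}}{5}$ ($E{\left(Y,c \right)} = \sqrt{171 - \frac{18}{15}} = \sqrt{171 - \frac{6}{5}} = \sqrt{\frac{849}{5}} = \frac{\sqrt{4245}}{5}$)
$E{\left(-553,f{\left(-22 \right)} \right)} - b{\left(-637,623 \right)} = \frac{\sqrt{4245}}{5} - \left(-185 + 623\right) = \frac{\sqrt{4245}}{5} - 438 = -438 + \frac{\sqrt{4245}}{5}$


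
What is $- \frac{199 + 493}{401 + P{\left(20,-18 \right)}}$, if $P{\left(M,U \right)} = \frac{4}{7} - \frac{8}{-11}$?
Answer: $- \frac{53284}{30977} \approx -1.7201$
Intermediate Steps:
$P{\left(M,U \right)} = \frac{100}{77}$ ($P{\left(M,U \right)} = 4 \cdot \frac{1}{7} - - \frac{8}{11} = \frac{4}{7} + \frac{8}{11} = \frac{100}{77}$)
$- \frac{199 + 493}{401 + P{\left(20,-18 \right)}} = - \frac{199 + 493}{401 + \frac{100}{77}} = - \frac{692}{\frac{30977}{77}} = - \frac{692 \cdot 77}{30977} = \left(-1\right) \frac{53284}{30977} = - \frac{53284}{30977}$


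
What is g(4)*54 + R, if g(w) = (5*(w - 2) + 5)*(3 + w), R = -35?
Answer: 5635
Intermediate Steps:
g(w) = (-5 + 5*w)*(3 + w) (g(w) = (5*(-2 + w) + 5)*(3 + w) = ((-10 + 5*w) + 5)*(3 + w) = (-5 + 5*w)*(3 + w))
g(4)*54 + R = (-15 + 5*4² + 10*4)*54 - 35 = (-15 + 5*16 + 40)*54 - 35 = (-15 + 80 + 40)*54 - 35 = 105*54 - 35 = 5670 - 35 = 5635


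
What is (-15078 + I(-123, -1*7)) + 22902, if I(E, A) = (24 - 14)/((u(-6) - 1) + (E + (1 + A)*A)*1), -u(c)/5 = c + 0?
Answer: 203419/26 ≈ 7823.8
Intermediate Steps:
u(c) = -5*c (u(c) = -5*(c + 0) = -5*c)
I(E, A) = 10/(29 + E + A*(1 + A)) (I(E, A) = (24 - 14)/((-5*(-6) - 1) + (E + (1 + A)*A)*1) = 10/((30 - 1) + (E + A*(1 + A))*1) = 10/(29 + (E + A*(1 + A))) = 10/(29 + E + A*(1 + A)))
(-15078 + I(-123, -1*7)) + 22902 = (-15078 + 10/(29 - 1*7 - 123 + (-1*7)²)) + 22902 = (-15078 + 10/(29 - 7 - 123 + (-7)²)) + 22902 = (-15078 + 10/(29 - 7 - 123 + 49)) + 22902 = (-15078 + 10/(-52)) + 22902 = (-15078 + 10*(-1/52)) + 22902 = (-15078 - 5/26) + 22902 = -392033/26 + 22902 = 203419/26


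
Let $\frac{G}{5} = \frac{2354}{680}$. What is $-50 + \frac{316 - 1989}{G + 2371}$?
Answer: $- \frac{8234014}{162405} \approx -50.701$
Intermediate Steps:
$G = \frac{1177}{68}$ ($G = 5 \cdot \frac{2354}{680} = 5 \cdot 2354 \cdot \frac{1}{680} = 5 \cdot \frac{1177}{340} = \frac{1177}{68} \approx 17.309$)
$-50 + \frac{316 - 1989}{G + 2371} = -50 + \frac{316 - 1989}{\frac{1177}{68} + 2371} = -50 - \frac{1673}{\frac{162405}{68}} = -50 - \frac{113764}{162405} = - \frac{8234014}{162405}$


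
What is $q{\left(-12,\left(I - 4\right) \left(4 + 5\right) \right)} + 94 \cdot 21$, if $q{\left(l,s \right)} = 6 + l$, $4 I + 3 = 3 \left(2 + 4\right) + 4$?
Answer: $1968$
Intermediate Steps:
$I = \frac{19}{4}$ ($I = - \frac{3}{4} + \frac{3 \left(2 + 4\right) + 4}{4} = - \frac{3}{4} + \frac{3 \cdot 6 + 4}{4} = - \frac{3}{4} + \frac{18 + 4}{4} = - \frac{3}{4} + \frac{1}{4} \cdot 22 = - \frac{3}{4} + \frac{11}{2} = \frac{19}{4} \approx 4.75$)
$q{\left(-12,\left(I - 4\right) \left(4 + 5\right) \right)} + 94 \cdot 21 = \left(6 - 12\right) + 94 \cdot 21 = -6 + 1974 = 1968$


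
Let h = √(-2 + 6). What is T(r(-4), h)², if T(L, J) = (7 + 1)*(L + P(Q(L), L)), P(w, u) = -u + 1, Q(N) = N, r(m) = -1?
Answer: 64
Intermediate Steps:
h = 2 (h = √4 = 2)
P(w, u) = 1 - u
T(L, J) = 8 (T(L, J) = (7 + 1)*(L + (1 - L)) = 8*1 = 8)
T(r(-4), h)² = 8² = 64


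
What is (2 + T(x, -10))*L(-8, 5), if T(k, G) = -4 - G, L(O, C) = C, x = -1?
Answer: 40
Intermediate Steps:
(2 + T(x, -10))*L(-8, 5) = (2 + (-4 - 1*(-10)))*5 = (2 + (-4 + 10))*5 = (2 + 6)*5 = 8*5 = 40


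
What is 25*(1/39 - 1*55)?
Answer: -53600/39 ≈ -1374.4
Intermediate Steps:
25*(1/39 - 1*55) = 25*(1/39 - 55) = 25*(-2144/39) = -53600/39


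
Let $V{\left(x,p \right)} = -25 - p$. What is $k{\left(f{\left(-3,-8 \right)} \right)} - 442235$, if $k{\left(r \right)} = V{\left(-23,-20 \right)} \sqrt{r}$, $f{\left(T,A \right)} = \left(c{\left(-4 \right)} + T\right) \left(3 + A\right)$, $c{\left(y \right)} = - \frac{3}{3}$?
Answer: $-442235 - 10 \sqrt{5} \approx -4.4226 \cdot 10^{5}$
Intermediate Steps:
$c{\left(y \right)} = -1$ ($c{\left(y \right)} = \left(-3\right) \frac{1}{3} = -1$)
$f{\left(T,A \right)} = \left(-1 + T\right) \left(3 + A\right)$
$k{\left(r \right)} = - 5 \sqrt{r}$ ($k{\left(r \right)} = \left(-25 - -20\right) \sqrt{r} = \left(-25 + 20\right) \sqrt{r} = - 5 \sqrt{r}$)
$k{\left(f{\left(-3,-8 \right)} \right)} - 442235 = - 5 \sqrt{-3 - -8 + 3 \left(-3\right) - -24} - 442235 = - 5 \sqrt{-3 + 8 - 9 + 24} - 442235 = - 5 \sqrt{20} - 442235 = - 5 \cdot 2 \sqrt{5} - 442235 = - 10 \sqrt{5} - 442235 = -442235 - 10 \sqrt{5}$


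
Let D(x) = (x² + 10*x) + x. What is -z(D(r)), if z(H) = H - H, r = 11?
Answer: 0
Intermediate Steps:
D(x) = x² + 11*x
z(H) = 0
-z(D(r)) = -1*0 = 0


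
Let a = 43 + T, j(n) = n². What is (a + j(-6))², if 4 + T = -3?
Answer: 5184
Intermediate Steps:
T = -7 (T = -4 - 3 = -7)
a = 36 (a = 43 - 7 = 36)
(a + j(-6))² = (36 + (-6)²)² = (36 + 36)² = 72² = 5184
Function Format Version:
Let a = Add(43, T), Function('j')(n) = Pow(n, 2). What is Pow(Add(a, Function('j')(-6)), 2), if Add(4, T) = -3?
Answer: 5184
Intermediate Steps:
T = -7 (T = Add(-4, -3) = -7)
a = 36 (a = Add(43, -7) = 36)
Pow(Add(a, Function('j')(-6)), 2) = Pow(Add(36, Pow(-6, 2)), 2) = Pow(Add(36, 36), 2) = Pow(72, 2) = 5184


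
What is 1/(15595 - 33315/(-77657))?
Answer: 77657/1211094230 ≈ 6.4121e-5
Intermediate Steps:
1/(15595 - 33315/(-77657)) = 1/(15595 - 33315*(-1/77657)) = 1/(15595 + 33315/77657) = 1/(1211094230/77657) = 77657/1211094230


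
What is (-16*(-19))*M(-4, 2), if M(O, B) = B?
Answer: 608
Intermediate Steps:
(-16*(-19))*M(-4, 2) = -16*(-19)*2 = 304*2 = 608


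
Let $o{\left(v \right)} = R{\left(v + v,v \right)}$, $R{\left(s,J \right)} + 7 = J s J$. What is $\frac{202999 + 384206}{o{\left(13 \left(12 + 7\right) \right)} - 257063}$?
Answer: $\frac{587205}{29881376} \approx 0.019651$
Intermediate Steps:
$R{\left(s,J \right)} = -7 + s J^{2}$ ($R{\left(s,J \right)} = -7 + J s J = -7 + s J^{2}$)
$o{\left(v \right)} = -7 + 2 v^{3}$ ($o{\left(v \right)} = -7 + \left(v + v\right) v^{2} = -7 + 2 v v^{2} = -7 + 2 v^{3}$)
$\frac{202999 + 384206}{o{\left(13 \left(12 + 7\right) \right)} - 257063} = \frac{202999 + 384206}{\left(-7 + 2 \left(13 \left(12 + 7\right)\right)^{3}\right) - 257063} = \frac{587205}{\left(-7 + 2 \left(13 \cdot 19\right)^{3}\right) - 257063} = \frac{587205}{\left(-7 + 2 \cdot 247^{3}\right) - 257063} = \frac{587205}{\left(-7 + 2 \cdot 15069223\right) - 257063} = \frac{587205}{\left(-7 + 30138446\right) - 257063} = \frac{587205}{30138439 - 257063} = \frac{587205}{29881376}$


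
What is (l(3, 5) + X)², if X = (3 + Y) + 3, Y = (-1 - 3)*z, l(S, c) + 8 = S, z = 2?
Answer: 49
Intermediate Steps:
l(S, c) = -8 + S
Y = -8 (Y = (-1 - 3)*2 = -4*2 = -8)
X = -2 (X = (3 - 8) + 3 = -5 + 3 = -2)
(l(3, 5) + X)² = ((-8 + 3) - 2)² = (-5 - 2)² = (-7)² = 49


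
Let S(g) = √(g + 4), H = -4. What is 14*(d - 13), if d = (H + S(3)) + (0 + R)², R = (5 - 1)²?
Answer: 3346 + 14*√7 ≈ 3383.0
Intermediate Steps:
S(g) = √(4 + g)
R = 16 (R = 4² = 16)
d = 252 + √7 (d = (-4 + √(4 + 3)) + (0 + 16)² = (-4 + √7) + 16² = (-4 + √7) + 256 = 252 + √7 ≈ 254.65)
14*(d - 13) = 14*((252 + √7) - 13) = 14*(239 + √7) = 3346 + 14*√7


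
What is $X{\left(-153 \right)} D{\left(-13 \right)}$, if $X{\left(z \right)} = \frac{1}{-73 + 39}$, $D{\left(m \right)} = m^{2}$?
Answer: $- \frac{169}{34} \approx -4.9706$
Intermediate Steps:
$X{\left(z \right)} = - \frac{1}{34}$ ($X{\left(z \right)} = \frac{1}{-34} = - \frac{1}{34}$)
$X{\left(-153 \right)} D{\left(-13 \right)} = - \frac{\left(-13\right)^{2}}{34} = \left(- \frac{1}{34}\right) 169 = - \frac{169}{34}$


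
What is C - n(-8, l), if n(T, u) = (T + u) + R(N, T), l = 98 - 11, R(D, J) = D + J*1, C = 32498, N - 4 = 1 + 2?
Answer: 32420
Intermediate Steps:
N = 7 (N = 4 + (1 + 2) = 4 + 3 = 7)
R(D, J) = D + J
l = 87
n(T, u) = 7 + u + 2*T (n(T, u) = (T + u) + (7 + T) = 7 + u + 2*T)
C - n(-8, l) = 32498 - (7 + 87 + 2*(-8)) = 32498 - (7 + 87 - 16) = 32498 - 1*78 = 32498 - 78 = 32420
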